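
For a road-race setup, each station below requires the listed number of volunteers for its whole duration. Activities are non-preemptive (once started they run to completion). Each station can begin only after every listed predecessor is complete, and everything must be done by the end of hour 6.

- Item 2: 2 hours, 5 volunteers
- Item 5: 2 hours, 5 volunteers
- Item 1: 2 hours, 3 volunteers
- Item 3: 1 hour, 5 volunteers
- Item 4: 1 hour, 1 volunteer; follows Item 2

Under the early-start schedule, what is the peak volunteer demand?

18

Early-start schedule: Item 2@1, Item 5@1, Item 1@1, Item 3@1, Item 4@3.
Load per hour: hour 1: 18, hour 2: 13, hour 3: 1, hour 4: 0, hour 5: 0, hour 6: 0.
Peak is 18.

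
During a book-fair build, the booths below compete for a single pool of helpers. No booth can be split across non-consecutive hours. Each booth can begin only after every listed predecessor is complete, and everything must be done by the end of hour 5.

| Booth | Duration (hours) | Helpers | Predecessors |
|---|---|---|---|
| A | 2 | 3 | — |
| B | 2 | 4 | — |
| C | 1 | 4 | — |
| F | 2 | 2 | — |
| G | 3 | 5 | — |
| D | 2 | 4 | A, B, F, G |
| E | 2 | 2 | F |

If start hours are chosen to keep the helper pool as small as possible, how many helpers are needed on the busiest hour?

Early-start (A@1, B@1, C@1, F@1, G@1, D@4, E@3) gives peak 18: h1:18  h2:14  h3:7  h4:6  h5:4.
Shift C→3.
Schedule A@1, B@1, C@3, F@1, G@1, D@4, E@3: h1:14  h2:14  h3:11  h4:6  h5:4 — peak 14.

14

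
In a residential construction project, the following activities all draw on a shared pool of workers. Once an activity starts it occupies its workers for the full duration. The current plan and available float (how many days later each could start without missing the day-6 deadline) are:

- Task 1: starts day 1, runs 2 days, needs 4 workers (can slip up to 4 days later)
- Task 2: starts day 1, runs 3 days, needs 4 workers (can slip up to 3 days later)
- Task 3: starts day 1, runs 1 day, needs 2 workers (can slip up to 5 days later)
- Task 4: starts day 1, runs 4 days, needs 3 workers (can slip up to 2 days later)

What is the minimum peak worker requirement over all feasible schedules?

7

Early-start (Task 1@1, Task 2@1, Task 3@1, Task 4@1) gives peak 13: d1:13  d2:11  d3:7  d4:3  d5:0  d6:0.
Shift Task 2→3, Task 4→2.
Schedule Task 1@1, Task 2@3, Task 3@1, Task 4@2: d1:6  d2:7  d3:7  d4:7  d5:7  d6:0 — peak 7.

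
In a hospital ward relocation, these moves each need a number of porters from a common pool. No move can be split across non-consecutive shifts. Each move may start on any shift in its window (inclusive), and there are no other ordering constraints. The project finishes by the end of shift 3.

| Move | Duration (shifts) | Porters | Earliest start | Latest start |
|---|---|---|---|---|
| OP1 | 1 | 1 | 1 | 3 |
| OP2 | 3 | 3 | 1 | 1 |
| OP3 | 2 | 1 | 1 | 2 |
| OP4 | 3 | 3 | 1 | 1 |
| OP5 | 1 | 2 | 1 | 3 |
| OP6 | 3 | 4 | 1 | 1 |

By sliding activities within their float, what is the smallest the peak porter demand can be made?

12

Early-start (OP1@1, OP2@1, OP3@1, OP4@1, OP5@1, OP6@1) gives peak 14: s1:14  s2:11  s3:10.
Shift OP5→3.
Schedule OP1@1, OP2@1, OP3@1, OP4@1, OP5@3, OP6@1: s1:12  s2:11  s3:12 — peak 12.
Total porter-shifts = 35 over 3 shifts ⇒ peak ≥ ⌈35/3⌉ = 12, so 12 is optimal.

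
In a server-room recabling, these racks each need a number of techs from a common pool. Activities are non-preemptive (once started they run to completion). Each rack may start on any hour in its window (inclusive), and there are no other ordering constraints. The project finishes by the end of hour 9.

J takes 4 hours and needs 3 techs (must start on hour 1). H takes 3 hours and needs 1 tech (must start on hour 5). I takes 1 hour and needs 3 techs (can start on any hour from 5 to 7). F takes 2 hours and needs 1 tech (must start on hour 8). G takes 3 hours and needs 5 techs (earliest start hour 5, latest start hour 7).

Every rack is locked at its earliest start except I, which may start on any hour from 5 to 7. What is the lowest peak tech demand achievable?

9

I@5: h1:3  h2:3  h3:3  h4:3  h5:9  h6:6  h7:6  h8:1  h9:1 → peak 9
I@6: h1:3  h2:3  h3:3  h4:3  h5:6  h6:9  h7:6  h8:1  h9:1 → peak 9
I@7: h1:3  h2:3  h3:3  h4:3  h5:6  h6:6  h7:9  h8:1  h9:1 → peak 9
Best is I@5, peak 9.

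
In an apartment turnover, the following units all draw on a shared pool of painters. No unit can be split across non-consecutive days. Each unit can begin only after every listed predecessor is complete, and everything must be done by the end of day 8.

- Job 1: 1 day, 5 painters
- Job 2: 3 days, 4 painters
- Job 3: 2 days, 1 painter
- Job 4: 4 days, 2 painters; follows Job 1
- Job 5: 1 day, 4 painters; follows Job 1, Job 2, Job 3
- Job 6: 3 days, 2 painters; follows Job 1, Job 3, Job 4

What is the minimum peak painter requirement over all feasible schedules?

6

Early-start (Job 1@1, Job 2@1, Job 3@1, Job 4@2, Job 5@4, Job 6@6) gives peak 10: d1:10  d2:7  d3:6  d4:6  d5:2  d6:2  d7:2  d8:2.
Shift Job 2→3, Job 5→6.
Schedule Job 1@1, Job 2@3, Job 3@1, Job 4@2, Job 5@6, Job 6@6: d1:6  d2:3  d3:6  d4:6  d5:6  d6:6  d7:2  d8:2 — peak 6.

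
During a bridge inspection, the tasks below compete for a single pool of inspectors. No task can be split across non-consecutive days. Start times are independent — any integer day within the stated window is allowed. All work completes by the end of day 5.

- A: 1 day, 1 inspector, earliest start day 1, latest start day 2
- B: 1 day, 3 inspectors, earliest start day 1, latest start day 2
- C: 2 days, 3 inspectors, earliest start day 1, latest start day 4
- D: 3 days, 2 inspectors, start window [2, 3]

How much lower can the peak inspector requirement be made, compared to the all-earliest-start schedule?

Early-start peak: d1:7  d2:5  d3:2  d4:2  d5:0 ⇒ 7.
Leveled (A@1, B@1, C@2, D@2): d1:4  d2:5  d3:5  d4:2  d5:0 ⇒ 5.
Reduction 7 − 5 = 2.

2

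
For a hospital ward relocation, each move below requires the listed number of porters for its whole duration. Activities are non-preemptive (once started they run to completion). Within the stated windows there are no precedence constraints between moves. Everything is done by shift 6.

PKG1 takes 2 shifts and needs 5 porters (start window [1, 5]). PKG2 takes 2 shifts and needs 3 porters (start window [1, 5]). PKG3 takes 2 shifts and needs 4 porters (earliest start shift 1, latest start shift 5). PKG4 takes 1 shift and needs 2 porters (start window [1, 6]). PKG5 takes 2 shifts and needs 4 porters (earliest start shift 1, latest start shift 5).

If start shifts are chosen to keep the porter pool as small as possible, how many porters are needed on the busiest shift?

7

Early-start (PKG1@1, PKG2@1, PKG3@1, PKG4@1, PKG5@1) gives peak 18: s1:18  s2:16  s3:0  s4:0  s5:0  s6:0.
Shift PKG2→3, PKG3→3, PKG5→5.
Schedule PKG1@1, PKG2@3, PKG3@3, PKG4@1, PKG5@5: s1:7  s2:5  s3:7  s4:7  s5:4  s6:4 — peak 7.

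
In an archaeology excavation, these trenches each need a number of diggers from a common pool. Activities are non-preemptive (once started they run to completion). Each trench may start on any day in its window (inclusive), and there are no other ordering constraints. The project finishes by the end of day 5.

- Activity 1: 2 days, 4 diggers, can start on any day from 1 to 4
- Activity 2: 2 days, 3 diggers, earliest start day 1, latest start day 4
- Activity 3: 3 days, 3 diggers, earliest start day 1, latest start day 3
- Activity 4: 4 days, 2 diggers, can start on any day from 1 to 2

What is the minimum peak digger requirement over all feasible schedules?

8

Early-start (Activity 1@1, Activity 2@1, Activity 3@1, Activity 4@1) gives peak 12: d1:12  d2:12  d3:5  d4:2  d5:0.
Shift Activity 2→3, Activity 3→3.
Schedule Activity 1@1, Activity 2@3, Activity 3@3, Activity 4@1: d1:6  d2:6  d3:8  d4:8  d5:3 — peak 8.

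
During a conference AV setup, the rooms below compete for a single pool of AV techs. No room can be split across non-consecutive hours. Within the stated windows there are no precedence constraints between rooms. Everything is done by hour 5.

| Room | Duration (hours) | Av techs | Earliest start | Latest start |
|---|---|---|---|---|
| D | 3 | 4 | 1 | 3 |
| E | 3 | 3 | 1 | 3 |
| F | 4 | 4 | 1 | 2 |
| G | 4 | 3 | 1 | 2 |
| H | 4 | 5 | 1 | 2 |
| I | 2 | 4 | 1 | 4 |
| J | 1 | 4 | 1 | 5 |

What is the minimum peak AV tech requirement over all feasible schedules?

Early-start (D@1, E@1, F@1, G@1, H@1, I@1, J@1) gives peak 27: h1:27  h2:23  h3:19  h4:12  h5:0.
Shift I→4, J→5.
Schedule D@1, E@1, F@1, G@1, H@1, I@4, J@5: h1:19  h2:19  h3:19  h4:16  h5:8 — peak 19.

19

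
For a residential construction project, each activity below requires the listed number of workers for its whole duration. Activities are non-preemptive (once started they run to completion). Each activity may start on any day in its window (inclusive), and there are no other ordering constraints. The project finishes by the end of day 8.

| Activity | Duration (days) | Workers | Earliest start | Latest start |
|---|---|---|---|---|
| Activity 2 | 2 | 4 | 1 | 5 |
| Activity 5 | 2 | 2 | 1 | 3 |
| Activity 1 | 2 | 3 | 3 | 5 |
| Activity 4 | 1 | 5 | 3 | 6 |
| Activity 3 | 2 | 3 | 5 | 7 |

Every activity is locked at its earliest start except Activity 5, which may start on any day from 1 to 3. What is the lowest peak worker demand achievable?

Activity 5@1: d1:6  d2:6  d3:8  d4:3  d5:3  d6:3  d7:0  d8:0 → peak 8
Activity 5@2: d1:4  d2:6  d3:10  d4:3  d5:3  d6:3  d7:0  d8:0 → peak 10
Activity 5@3: d1:4  d2:4  d3:10  d4:5  d5:3  d6:3  d7:0  d8:0 → peak 10
Best is Activity 5@1, peak 8.

8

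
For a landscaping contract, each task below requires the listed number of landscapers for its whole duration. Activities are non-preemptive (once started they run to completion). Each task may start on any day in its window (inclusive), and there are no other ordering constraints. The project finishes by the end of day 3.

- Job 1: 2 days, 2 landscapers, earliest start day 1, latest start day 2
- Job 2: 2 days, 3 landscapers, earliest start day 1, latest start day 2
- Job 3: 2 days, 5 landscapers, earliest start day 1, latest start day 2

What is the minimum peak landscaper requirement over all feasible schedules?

10

Schedule Job 1@1, Job 2@1, Job 3@1: d1:10  d2:10  d3:0 — peak 10.
No arrangement of the 8 feasible schedules does better.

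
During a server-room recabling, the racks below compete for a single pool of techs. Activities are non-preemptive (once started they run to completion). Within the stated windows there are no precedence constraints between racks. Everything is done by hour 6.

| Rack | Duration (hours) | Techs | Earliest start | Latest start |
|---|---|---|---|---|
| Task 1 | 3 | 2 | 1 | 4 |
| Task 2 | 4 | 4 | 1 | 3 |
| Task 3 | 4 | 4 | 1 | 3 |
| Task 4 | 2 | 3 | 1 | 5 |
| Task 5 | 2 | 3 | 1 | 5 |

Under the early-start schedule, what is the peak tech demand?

Early-start schedule: Task 1@1, Task 2@1, Task 3@1, Task 4@1, Task 5@1.
Load per hour: hour 1: 16, hour 2: 16, hour 3: 10, hour 4: 8, hour 5: 0, hour 6: 0.
Peak is 16.

16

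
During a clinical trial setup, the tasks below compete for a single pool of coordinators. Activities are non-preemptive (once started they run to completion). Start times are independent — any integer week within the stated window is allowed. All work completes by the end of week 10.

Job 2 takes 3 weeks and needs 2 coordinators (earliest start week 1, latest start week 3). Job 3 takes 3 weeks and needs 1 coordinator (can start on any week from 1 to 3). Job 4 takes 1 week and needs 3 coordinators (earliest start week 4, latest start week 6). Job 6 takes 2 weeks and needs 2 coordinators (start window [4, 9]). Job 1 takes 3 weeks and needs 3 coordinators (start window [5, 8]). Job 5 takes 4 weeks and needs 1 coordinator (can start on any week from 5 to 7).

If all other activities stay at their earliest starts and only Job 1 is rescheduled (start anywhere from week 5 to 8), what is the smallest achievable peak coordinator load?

5

Job 1@5: w1:3  w2:3  w3:3  w4:5  w5:6  w6:4  w7:4  w8:1  w9:0  w10:0 → peak 6
Job 1@6: w1:3  w2:3  w3:3  w4:5  w5:3  w6:4  w7:4  w8:4  w9:0  w10:0 → peak 5
Job 1@7: w1:3  w2:3  w3:3  w4:5  w5:3  w6:1  w7:4  w8:4  w9:3  w10:0 → peak 5
Job 1@8: w1:3  w2:3  w3:3  w4:5  w5:3  w6:1  w7:1  w8:4  w9:3  w10:3 → peak 5
Best is Job 1@6, peak 5.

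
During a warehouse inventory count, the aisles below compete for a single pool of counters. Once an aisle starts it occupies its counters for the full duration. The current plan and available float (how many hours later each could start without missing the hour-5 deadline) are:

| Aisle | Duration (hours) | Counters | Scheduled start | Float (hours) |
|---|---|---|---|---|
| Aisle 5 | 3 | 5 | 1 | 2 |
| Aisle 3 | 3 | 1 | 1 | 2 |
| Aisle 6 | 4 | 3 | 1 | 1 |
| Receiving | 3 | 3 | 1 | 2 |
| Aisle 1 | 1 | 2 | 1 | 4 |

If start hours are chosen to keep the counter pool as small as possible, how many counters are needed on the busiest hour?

Early-start (Aisle 5@1, Aisle 3@1, Aisle 6@1, Receiving@1, Aisle 1@1) gives peak 14: h1:14  h2:12  h3:12  h4:3  h5:0.
Shift Aisle 1→4.
Schedule Aisle 5@1, Aisle 3@1, Aisle 6@1, Receiving@1, Aisle 1@4: h1:12  h2:12  h3:12  h4:5  h5:0 — peak 12.

12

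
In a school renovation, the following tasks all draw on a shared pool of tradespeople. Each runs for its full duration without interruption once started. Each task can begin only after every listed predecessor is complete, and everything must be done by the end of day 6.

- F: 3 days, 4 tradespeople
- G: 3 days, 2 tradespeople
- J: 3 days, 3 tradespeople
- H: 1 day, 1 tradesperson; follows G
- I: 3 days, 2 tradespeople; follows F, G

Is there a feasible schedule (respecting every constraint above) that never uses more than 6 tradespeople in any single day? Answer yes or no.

Schedule F@1, G@1, J@4, H@4, I@4: d1:6  d2:6  d3:6  d4:6  d5:5  d6:5 — peak 6 ≤ 6.

yes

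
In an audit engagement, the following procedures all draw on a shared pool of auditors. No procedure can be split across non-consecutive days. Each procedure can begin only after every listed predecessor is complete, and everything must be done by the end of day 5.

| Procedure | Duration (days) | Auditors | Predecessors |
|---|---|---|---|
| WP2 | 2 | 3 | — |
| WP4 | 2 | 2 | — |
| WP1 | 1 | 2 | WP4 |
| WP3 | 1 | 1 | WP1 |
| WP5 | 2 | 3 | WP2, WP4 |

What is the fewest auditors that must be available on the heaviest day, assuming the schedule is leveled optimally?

5

Schedule WP2@1, WP4@1, WP1@3, WP3@4, WP5@3: d1:5  d2:5  d3:5  d4:4  d5:0 — peak 5.
No arrangement of the 11 feasible schedules does better.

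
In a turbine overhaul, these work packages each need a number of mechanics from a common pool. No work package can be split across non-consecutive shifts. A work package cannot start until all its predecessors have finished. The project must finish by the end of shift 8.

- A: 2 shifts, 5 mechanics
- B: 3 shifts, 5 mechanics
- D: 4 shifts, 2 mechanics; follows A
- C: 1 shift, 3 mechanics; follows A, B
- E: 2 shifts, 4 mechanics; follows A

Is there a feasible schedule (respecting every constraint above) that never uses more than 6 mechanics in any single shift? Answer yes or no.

no

The minimum achievable peak is 7; 6 < 7, so no feasible schedule stays within the cap.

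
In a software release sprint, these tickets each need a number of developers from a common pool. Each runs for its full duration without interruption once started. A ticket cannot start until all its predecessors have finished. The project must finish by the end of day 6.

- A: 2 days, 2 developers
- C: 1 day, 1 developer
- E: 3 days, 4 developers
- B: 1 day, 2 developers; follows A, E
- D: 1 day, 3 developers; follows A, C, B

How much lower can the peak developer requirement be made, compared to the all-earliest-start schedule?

Early-start peak: d1:7  d2:6  d3:4  d4:2  d5:3  d6:0 ⇒ 7.
Leveled (A@1, C@1, E@2, B@5, D@6): d1:3  d2:6  d3:4  d4:4  d5:2  d6:3 ⇒ 6.
Reduction 7 − 6 = 1.

1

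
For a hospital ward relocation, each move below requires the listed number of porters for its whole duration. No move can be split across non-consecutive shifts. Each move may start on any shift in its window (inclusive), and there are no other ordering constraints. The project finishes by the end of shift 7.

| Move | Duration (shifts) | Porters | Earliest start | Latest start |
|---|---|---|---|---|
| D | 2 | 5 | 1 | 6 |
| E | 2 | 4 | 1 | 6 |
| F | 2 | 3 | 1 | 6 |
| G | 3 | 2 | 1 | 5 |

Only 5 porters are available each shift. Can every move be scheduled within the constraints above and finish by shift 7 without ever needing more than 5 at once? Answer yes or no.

Schedule D@1, E@3, F@5, G@5: s1:5  s2:5  s3:4  s4:4  s5:5  s6:5  s7:2 — peak 5 ≤ 5.

yes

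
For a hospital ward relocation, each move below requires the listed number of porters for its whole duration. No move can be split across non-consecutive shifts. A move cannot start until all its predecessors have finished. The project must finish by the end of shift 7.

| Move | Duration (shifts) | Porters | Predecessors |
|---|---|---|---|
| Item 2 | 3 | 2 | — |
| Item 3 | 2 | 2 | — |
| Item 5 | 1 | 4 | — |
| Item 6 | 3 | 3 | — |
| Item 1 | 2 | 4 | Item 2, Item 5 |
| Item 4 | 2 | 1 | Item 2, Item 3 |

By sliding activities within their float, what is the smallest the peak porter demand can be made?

6

Early-start (Item 2@1, Item 3@1, Item 5@1, Item 6@1, Item 1@4, Item 4@4) gives peak 11: s1:11  s2:7  s3:5  s4:5  s5:5  s6:0  s7:0.
Shift Item 3→4, Item 6→2, Item 1→5, Item 4→6.
Schedule Item 2@1, Item 3@4, Item 5@1, Item 6@2, Item 1@5, Item 4@6: s1:6  s2:5  s3:5  s4:5  s5:6  s6:5  s7:1 — peak 6.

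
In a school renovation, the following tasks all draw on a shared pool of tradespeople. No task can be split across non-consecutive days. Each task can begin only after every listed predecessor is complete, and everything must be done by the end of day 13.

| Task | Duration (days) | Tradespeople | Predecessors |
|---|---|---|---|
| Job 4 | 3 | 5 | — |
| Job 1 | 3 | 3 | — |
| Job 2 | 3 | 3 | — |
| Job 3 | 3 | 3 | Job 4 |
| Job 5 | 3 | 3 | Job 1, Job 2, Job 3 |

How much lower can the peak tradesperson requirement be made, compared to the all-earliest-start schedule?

Early-start peak: d1:11  d2:11  d3:11  d4:3  d5:3  d6:3  d7:3  d8:3  d9:3  d10:0  d11:0  d12:0  d13:0 ⇒ 11.
Leveled (Job 4@1, Job 1@4, Job 2@4, Job 3@7, Job 5@10): d1:5  d2:5  d3:5  d4:6  d5:6  d6:6  d7:3  d8:3  d9:3  d10:3  d11:3  d12:3  d13:0 ⇒ 6.
Reduction 11 − 6 = 5.

5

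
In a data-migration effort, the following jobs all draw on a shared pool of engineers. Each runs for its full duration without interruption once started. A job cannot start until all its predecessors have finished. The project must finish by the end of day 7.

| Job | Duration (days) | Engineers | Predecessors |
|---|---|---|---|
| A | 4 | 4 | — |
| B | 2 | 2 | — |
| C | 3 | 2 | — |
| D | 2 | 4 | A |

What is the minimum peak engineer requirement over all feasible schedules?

6

Early-start (A@1, B@1, C@1, D@5) gives peak 8: d1:8  d2:8  d3:6  d4:4  d5:4  d6:4  d7:0.
Shift C→3.
Schedule A@1, B@1, C@3, D@5: d1:6  d2:6  d3:6  d4:6  d5:6  d6:4  d7:0 — peak 6.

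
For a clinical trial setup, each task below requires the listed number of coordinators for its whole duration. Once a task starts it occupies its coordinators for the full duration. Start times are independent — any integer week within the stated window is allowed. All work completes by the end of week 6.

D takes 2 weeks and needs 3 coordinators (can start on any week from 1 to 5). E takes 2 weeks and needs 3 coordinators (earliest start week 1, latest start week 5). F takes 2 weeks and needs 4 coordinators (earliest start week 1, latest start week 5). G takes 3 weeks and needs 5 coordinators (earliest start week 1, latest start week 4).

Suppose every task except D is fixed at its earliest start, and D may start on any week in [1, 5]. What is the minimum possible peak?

12

D@1: w1:15  w2:15  w3:5  w4:0  w5:0  w6:0 → peak 15
D@2: w1:12  w2:15  w3:8  w4:0  w5:0  w6:0 → peak 15
D@3: w1:12  w2:12  w3:8  w4:3  w5:0  w6:0 → peak 12
D@4: w1:12  w2:12  w3:5  w4:3  w5:3  w6:0 → peak 12
D@5: w1:12  w2:12  w3:5  w4:0  w5:3  w6:3 → peak 12
Best is D@3, peak 12.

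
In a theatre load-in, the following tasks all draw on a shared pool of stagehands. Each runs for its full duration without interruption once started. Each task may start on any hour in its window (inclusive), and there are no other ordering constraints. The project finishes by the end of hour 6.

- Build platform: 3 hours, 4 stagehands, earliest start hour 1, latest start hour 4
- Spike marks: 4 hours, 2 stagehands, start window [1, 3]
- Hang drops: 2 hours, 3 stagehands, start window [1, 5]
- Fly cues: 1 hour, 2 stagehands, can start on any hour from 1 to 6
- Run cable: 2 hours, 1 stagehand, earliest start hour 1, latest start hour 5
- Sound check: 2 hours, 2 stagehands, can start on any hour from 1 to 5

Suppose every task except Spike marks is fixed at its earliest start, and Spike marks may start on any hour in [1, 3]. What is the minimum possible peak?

12

Spike marks@1: h1:14  h2:12  h3:6  h4:2  h5:0  h6:0 → peak 14
Spike marks@2: h1:12  h2:12  h3:6  h4:2  h5:2  h6:0 → peak 12
Spike marks@3: h1:12  h2:10  h3:6  h4:2  h5:2  h6:2 → peak 12
Best is Spike marks@2, peak 12.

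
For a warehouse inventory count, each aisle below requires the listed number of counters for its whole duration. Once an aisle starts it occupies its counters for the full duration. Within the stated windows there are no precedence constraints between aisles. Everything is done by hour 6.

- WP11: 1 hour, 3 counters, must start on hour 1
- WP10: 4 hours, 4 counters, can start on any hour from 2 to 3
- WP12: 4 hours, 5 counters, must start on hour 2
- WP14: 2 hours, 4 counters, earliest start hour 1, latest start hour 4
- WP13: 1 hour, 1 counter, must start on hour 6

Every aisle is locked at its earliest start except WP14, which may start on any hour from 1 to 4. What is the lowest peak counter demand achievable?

13

WP14@1: h1:7  h2:13  h3:9  h4:9  h5:9  h6:1 → peak 13
WP14@2: h1:3  h2:13  h3:13  h4:9  h5:9  h6:1 → peak 13
WP14@3: h1:3  h2:9  h3:13  h4:13  h5:9  h6:1 → peak 13
WP14@4: h1:3  h2:9  h3:9  h4:13  h5:13  h6:1 → peak 13
Best is WP14@1, peak 13.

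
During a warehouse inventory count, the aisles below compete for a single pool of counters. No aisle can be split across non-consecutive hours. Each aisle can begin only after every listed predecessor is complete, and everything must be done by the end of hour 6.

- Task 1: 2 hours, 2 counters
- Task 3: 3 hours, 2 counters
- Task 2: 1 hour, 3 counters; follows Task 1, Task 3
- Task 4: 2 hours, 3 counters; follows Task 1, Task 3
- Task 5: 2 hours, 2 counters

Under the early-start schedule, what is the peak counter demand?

Early-start schedule: Task 1@1, Task 3@1, Task 2@4, Task 4@4, Task 5@1.
Load per hour: hour 1: 6, hour 2: 6, hour 3: 2, hour 4: 6, hour 5: 3, hour 6: 0.
Peak is 6.

6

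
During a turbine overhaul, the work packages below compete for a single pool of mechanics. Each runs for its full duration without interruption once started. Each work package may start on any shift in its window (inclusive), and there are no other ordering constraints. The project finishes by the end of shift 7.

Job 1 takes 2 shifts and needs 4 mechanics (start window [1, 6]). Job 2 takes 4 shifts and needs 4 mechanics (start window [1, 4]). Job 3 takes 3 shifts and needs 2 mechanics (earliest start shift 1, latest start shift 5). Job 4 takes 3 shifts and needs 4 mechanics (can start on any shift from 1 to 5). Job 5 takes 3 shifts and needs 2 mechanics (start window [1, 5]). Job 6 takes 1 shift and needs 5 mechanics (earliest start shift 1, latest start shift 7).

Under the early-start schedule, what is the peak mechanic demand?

Early-start schedule: Job 1@1, Job 2@1, Job 3@1, Job 4@1, Job 5@1, Job 6@1.
Load per shift: shift 1: 21, shift 2: 16, shift 3: 12, shift 4: 4, shift 5: 0, shift 6: 0, shift 7: 0.
Peak is 21.

21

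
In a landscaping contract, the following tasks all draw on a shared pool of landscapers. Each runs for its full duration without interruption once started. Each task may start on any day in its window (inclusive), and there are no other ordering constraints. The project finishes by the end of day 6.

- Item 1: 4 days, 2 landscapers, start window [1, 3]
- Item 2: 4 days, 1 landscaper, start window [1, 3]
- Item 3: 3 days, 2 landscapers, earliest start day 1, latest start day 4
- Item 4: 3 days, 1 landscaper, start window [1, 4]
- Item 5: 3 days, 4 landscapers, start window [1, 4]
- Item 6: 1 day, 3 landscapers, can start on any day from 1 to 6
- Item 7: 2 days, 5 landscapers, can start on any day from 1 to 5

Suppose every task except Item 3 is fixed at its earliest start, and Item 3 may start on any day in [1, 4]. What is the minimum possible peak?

16

Item 3@1: d1:18  d2:15  d3:10  d4:3  d5:0  d6:0 → peak 18
Item 3@2: d1:16  d2:15  d3:10  d4:5  d5:0  d6:0 → peak 16
Item 3@3: d1:16  d2:13  d3:10  d4:5  d5:2  d6:0 → peak 16
Item 3@4: d1:16  d2:13  d3:8  d4:5  d5:2  d6:2 → peak 16
Best is Item 3@2, peak 16.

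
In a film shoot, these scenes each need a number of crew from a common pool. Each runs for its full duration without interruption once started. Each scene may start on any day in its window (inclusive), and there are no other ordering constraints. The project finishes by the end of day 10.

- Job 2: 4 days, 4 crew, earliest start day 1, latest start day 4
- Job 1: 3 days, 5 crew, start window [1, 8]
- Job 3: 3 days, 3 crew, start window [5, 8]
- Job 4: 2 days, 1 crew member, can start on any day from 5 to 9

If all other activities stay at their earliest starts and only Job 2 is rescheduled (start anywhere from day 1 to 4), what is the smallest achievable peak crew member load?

8

Job 2@1: d1:9  d2:9  d3:9  d4:4  d5:4  d6:4  d7:3  d8:0  d9:0  d10:0 → peak 9
Job 2@2: d1:5  d2:9  d3:9  d4:4  d5:8  d6:4  d7:3  d8:0  d9:0  d10:0 → peak 9
Job 2@3: d1:5  d2:5  d3:9  d4:4  d5:8  d6:8  d7:3  d8:0  d9:0  d10:0 → peak 9
Job 2@4: d1:5  d2:5  d3:5  d4:4  d5:8  d6:8  d7:7  d8:0  d9:0  d10:0 → peak 8
Best is Job 2@4, peak 8.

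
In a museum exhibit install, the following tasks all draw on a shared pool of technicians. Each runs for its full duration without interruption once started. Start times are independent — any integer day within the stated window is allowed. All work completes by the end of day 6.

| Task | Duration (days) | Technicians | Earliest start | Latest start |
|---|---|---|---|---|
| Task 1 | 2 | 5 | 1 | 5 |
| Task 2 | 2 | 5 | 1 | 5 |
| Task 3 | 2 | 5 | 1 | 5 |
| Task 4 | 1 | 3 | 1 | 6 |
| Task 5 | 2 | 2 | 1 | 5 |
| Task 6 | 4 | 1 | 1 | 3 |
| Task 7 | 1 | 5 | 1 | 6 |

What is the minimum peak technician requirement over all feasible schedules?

Early-start (Task 1@1, Task 2@1, Task 3@1, Task 4@1, Task 5@1, Task 6@1, Task 7@1) gives peak 26: d1:26  d2:18  d3:1  d4:1  d5:0  d6:0.
Shift Task 3→3, Task 4→3, Task 5→4, Task 6→3, Task 7→5.
Schedule Task 1@1, Task 2@1, Task 3@3, Task 4@3, Task 5@4, Task 6@3, Task 7@5: d1:10  d2:10  d3:9  d4:8  d5:8  d6:1 — peak 10.

10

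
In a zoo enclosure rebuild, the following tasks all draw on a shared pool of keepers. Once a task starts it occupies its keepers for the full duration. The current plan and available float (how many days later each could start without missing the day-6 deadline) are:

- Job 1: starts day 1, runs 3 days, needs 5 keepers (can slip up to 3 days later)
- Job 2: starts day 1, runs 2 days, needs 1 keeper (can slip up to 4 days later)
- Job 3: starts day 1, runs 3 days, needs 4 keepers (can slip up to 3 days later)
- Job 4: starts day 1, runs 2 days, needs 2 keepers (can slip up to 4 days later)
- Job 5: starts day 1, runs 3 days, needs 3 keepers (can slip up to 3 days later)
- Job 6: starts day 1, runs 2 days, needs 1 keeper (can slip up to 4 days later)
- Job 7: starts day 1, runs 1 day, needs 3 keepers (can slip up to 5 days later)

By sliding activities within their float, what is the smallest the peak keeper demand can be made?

Early-start (Job 1@1, Job 2@1, Job 3@1, Job 4@1, Job 5@1, Job 6@1, Job 7@1) gives peak 19: d1:19  d2:16  d3:12  d4:0  d5:0  d6:0.
Shift Job 3→4, Job 5→3, Job 6→4, Job 7→6.
Schedule Job 1@1, Job 2@1, Job 3@4, Job 4@1, Job 5@3, Job 6@4, Job 7@6: d1:8  d2:8  d3:8  d4:8  d5:8  d6:7 — peak 8.
Total keeper-days = 47 over 6 days ⇒ peak ≥ ⌈47/6⌉ = 8, so 8 is optimal.

8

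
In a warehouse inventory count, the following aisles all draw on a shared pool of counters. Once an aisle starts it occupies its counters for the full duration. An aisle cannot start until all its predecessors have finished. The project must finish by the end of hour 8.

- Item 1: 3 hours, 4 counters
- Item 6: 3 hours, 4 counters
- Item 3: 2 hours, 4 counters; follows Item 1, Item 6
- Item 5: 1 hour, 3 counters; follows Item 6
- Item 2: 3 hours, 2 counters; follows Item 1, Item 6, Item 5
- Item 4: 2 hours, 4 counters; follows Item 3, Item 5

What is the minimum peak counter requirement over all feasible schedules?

Schedule Item 1@1, Item 6@1, Item 3@4, Item 5@4, Item 2@5, Item 4@6: h1:8  h2:8  h3:8  h4:7  h5:6  h6:6  h7:6  h8:0 — peak 8.
No arrangement of the 14 feasible schedules does better.

8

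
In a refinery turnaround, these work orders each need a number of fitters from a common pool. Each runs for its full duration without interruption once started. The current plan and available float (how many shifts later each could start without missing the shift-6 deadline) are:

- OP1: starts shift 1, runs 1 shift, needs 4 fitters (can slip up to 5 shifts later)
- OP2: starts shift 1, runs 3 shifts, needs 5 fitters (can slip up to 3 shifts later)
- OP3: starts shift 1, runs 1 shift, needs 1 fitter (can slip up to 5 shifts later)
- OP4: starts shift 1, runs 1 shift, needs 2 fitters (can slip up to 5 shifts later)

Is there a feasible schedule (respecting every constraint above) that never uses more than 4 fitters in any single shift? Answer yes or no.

no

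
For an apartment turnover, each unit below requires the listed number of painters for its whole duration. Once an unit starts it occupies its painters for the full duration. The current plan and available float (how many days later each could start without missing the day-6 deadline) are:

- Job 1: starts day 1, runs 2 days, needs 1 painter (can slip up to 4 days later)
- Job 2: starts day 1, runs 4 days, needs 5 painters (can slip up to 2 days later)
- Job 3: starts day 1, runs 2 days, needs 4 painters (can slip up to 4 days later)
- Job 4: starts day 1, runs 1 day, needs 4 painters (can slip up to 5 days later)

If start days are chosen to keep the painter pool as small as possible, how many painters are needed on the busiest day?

Early-start (Job 1@1, Job 2@1, Job 3@1, Job 4@1) gives peak 14: d1:14  d2:10  d3:5  d4:5  d5:0  d6:0.
Shift Job 3→5, Job 4→5.
Schedule Job 1@1, Job 2@1, Job 3@5, Job 4@5: d1:6  d2:6  d3:5  d4:5  d5:8  d6:4 — peak 8.

8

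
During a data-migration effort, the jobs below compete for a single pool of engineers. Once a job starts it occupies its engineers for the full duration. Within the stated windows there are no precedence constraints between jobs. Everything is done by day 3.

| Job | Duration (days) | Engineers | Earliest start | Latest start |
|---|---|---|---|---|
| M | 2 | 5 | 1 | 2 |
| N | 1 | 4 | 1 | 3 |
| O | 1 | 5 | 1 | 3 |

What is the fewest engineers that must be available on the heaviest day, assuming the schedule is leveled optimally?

9

Early-start (M@1, N@1, O@1) gives peak 14: d1:14  d2:5  d3:0.
Shift O→3.
Schedule M@1, N@1, O@3: d1:9  d2:5  d3:5 — peak 9.
No arrangement of the 18 feasible schedules does better.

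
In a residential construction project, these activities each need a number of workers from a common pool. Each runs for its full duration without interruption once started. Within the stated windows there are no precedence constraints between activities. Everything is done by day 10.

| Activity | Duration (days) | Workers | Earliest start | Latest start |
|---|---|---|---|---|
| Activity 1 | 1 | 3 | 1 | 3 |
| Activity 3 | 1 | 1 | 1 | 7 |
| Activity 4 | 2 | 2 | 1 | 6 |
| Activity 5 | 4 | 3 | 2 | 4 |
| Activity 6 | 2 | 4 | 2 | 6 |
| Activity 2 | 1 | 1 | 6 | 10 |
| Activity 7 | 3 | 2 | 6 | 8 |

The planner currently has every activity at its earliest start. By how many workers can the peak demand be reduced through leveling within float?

4

Early-start peak: d1:6  d2:9  d3:7  d4:3  d5:3  d6:3  d7:2  d8:2  d9:0  d10:0 ⇒ 9.
Leveled (Activity 1@1, Activity 3@1, Activity 4@2, Activity 5@2, Activity 6@6, Activity 2@6, Activity 7@8): d1:4  d2:5  d3:5  d4:3  d5:3  d6:5  d7:4  d8:2  d9:2  d10:2 ⇒ 5.
Reduction 9 − 5 = 4.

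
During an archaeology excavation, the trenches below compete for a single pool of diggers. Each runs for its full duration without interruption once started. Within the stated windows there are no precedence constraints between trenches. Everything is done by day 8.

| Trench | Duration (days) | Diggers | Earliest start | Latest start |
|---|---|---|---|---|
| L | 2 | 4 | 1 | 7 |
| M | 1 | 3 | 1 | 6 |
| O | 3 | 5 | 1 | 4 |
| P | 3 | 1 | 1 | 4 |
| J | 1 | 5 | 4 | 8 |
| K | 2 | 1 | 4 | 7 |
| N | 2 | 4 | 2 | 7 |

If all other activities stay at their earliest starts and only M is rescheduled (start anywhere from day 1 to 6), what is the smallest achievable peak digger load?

14

M@1: d1:13  d2:14  d3:10  d4:6  d5:1  d6:0  d7:0  d8:0 → peak 14
M@2: d1:10  d2:17  d3:10  d4:6  d5:1  d6:0  d7:0  d8:0 → peak 17
M@3: d1:10  d2:14  d3:13  d4:6  d5:1  d6:0  d7:0  d8:0 → peak 14
M@4: d1:10  d2:14  d3:10  d4:9  d5:1  d6:0  d7:0  d8:0 → peak 14
M@5: d1:10  d2:14  d3:10  d4:6  d5:4  d6:0  d7:0  d8:0 → peak 14
M@6: d1:10  d2:14  d3:10  d4:6  d5:1  d6:3  d7:0  d8:0 → peak 14
Best is M@1, peak 14.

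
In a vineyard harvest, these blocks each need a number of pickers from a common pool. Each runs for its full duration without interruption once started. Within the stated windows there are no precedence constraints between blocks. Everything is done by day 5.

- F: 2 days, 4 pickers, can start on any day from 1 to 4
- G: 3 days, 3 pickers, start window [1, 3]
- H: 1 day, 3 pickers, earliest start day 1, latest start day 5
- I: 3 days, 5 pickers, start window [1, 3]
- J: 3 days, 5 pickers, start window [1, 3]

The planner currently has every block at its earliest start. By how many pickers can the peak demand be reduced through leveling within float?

Early-start peak: d1:20  d2:17  d3:13  d4:0  d5:0 ⇒ 20.
Leveled (F@1, G@1, H@1, I@2, J@3): d1:10  d2:12  d3:13  d4:10  d5:5 ⇒ 13.
Reduction 20 − 13 = 7.

7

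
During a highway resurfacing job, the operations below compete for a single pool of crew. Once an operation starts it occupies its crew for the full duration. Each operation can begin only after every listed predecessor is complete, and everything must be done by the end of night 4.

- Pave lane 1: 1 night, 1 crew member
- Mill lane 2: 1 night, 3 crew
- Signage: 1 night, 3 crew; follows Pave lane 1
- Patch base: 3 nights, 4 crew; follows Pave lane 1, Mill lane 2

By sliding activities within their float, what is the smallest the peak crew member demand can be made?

Schedule Pave lane 1@1, Mill lane 2@1, Signage@2, Patch base@2: n1:4  n2:7  n3:4  n4:4 — peak 7.
No arrangement of the 3 feasible schedules does better.

7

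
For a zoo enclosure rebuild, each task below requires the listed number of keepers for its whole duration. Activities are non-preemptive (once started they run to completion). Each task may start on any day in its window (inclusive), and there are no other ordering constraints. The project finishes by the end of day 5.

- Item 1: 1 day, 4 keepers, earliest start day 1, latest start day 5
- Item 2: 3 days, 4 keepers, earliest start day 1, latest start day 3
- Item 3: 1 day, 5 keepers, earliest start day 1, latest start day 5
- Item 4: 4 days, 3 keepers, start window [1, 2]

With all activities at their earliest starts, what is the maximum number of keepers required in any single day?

16

Early-start schedule: Item 1@1, Item 2@1, Item 3@1, Item 4@1.
Load per day: day 1: 16, day 2: 7, day 3: 7, day 4: 3, day 5: 0.
Peak is 16.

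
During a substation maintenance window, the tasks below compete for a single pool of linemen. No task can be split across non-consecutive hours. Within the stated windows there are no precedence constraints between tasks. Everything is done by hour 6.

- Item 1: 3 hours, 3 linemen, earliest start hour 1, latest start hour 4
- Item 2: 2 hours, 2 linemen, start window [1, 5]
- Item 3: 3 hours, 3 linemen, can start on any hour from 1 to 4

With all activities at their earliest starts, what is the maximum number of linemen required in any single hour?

Early-start schedule: Item 1@1, Item 2@1, Item 3@1.
Load per hour: hour 1: 8, hour 2: 8, hour 3: 6, hour 4: 0, hour 5: 0, hour 6: 0.
Peak is 8.

8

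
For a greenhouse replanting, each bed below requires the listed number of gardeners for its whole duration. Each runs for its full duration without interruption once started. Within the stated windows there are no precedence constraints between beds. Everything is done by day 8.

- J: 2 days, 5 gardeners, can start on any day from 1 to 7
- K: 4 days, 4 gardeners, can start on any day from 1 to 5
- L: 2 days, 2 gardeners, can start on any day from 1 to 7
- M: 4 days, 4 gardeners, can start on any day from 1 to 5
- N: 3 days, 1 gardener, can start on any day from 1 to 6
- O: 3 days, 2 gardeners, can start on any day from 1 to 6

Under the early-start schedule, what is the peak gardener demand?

Early-start schedule: J@1, K@1, L@1, M@1, N@1, O@1.
Load per day: day 1: 18, day 2: 18, day 3: 11, day 4: 8, day 5: 0, day 6: 0, day 7: 0, day 8: 0.
Peak is 18.

18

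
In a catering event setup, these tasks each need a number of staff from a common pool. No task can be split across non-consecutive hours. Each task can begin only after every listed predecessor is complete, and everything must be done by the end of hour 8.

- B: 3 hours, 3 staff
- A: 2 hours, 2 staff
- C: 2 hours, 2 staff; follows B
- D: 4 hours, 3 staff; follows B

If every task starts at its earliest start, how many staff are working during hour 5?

5

At early start, hour 5 has: C, D.
Demand: 2 + 3 = 5.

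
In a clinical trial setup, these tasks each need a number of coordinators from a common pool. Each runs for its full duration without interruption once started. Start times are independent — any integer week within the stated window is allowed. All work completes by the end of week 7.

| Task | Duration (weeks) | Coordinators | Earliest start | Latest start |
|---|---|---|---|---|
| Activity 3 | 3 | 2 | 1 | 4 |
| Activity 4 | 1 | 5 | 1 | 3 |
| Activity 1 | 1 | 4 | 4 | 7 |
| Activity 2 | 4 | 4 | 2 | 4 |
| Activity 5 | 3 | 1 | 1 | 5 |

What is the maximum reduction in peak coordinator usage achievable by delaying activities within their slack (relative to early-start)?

Early-start peak: w1:8  w2:7  w3:7  w4:8  w5:4  w6:0  w7:0 ⇒ 8.
Leveled (Activity 3@2, Activity 4@1, Activity 1@6, Activity 2@2, Activity 5@5): w1:5  w2:6  w3:6  w4:6  w5:5  w6:5  w7:1 ⇒ 6.
Reduction 8 − 6 = 2.

2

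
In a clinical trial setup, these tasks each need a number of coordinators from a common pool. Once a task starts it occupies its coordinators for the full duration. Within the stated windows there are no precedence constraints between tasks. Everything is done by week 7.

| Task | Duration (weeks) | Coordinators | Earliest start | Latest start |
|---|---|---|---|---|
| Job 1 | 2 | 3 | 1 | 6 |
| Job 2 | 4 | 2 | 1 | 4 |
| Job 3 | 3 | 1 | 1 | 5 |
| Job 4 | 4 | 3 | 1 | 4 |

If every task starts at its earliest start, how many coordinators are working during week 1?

9

At early start, week 1 has: Job 1, Job 2, Job 3, Job 4.
Demand: 3 + 2 + 1 + 3 = 9.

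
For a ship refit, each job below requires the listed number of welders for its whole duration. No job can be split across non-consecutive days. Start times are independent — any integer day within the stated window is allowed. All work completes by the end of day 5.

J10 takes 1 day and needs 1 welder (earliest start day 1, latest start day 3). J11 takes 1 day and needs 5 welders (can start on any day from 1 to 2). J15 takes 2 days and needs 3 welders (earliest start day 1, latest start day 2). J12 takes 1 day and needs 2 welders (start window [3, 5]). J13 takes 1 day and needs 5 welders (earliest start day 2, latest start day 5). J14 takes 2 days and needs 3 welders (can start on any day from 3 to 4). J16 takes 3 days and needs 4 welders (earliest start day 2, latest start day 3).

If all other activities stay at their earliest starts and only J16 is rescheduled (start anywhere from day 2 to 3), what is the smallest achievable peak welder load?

9

J16@2: d1:9  d2:12  d3:9  d4:7  d5:0 → peak 12
J16@3: d1:9  d2:8  d3:9  d4:7  d5:4 → peak 9
Best is J16@3, peak 9.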